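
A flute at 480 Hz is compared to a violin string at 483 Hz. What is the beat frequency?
3 Hz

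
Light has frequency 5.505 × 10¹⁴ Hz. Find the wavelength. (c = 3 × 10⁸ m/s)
λ = c/f = 545 nm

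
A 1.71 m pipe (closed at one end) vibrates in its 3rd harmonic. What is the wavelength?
λₙ = 4L/n = 2.28 m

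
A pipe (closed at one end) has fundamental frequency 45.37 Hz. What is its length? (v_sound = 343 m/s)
L = v/(4f₁) = 1.89 m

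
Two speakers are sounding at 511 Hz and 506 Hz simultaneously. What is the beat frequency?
5 Hz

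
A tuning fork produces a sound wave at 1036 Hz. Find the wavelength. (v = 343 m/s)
λ = v/f = 0.3311 m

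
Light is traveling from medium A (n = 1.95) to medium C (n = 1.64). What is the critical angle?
θc = arcsin(n₂/n₁) = 57.25°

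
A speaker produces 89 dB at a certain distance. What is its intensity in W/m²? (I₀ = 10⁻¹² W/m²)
I = I₀·10^(β/10) = 7.94 × 10⁻⁴ W/m²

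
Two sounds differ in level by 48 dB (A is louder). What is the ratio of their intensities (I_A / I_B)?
I_A/I_B = 10^(Δβ/10) = 63100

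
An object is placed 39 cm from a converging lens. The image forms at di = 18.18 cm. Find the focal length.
1/f = 1/do + 1/di → f = 12.4 cm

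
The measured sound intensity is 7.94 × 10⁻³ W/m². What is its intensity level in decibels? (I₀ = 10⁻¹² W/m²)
β = 10·log₁₀(I/I₀) = 99 dB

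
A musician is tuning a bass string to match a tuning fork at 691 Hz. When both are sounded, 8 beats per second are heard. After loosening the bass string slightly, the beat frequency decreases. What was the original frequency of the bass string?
699 Hz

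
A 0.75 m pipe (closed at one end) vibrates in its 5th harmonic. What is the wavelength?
λₙ = 4L/n = 0.6 m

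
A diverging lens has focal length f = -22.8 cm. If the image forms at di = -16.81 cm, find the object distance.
1/do = 1/f − 1/di → do = 63.98 cm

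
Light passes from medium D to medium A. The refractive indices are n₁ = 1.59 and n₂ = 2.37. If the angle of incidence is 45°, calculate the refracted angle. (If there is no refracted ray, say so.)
sin θ₂ = (n₁/n₂)·sin θ₁ = 0.4744 → θ₂ = 28.32°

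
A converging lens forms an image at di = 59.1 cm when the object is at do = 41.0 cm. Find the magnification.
M = −di/do = -1.441 (inverted image)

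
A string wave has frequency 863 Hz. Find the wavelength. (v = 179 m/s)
λ = v/f = 0.2074 m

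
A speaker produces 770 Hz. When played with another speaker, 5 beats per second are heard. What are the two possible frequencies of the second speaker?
f₂ = 770 ± 5 Hz → 775 Hz or 765 Hz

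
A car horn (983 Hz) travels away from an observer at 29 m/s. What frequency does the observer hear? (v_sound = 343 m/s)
f_obs = f·v/(v + v_s) = 906.4 Hz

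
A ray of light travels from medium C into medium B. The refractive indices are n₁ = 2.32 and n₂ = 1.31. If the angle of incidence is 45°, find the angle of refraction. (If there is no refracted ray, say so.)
sin θ₂ = (n₁/n₂)·sin θ₁ = 1.252 > 1, so there is no refracted ray — the light undergoes total internal reflection.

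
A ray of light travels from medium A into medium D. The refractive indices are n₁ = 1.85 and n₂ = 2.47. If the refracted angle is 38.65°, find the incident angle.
sin θ₁ = (n₂/n₁)·sin θ₂ → θ₁ = 56.5°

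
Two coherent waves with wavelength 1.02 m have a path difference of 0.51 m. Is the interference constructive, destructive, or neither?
destructive — path difference = 0.5λ, an odd multiple of λ/2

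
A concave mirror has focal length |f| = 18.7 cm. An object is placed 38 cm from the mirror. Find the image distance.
f = +18.7 cm (concave); 1/di = 1/f − 1/do → di = 36.82 cm (real image, in front of mirror)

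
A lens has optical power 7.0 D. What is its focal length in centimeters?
f = 1/P = 14.29 cm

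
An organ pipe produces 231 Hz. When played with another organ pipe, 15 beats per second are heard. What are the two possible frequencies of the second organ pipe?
f₂ = 231 ± 15 Hz → 246 Hz or 216 Hz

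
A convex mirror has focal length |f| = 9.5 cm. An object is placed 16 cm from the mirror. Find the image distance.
f = −9.5 cm (convex); 1/di = 1/f − 1/do → di = -5.961 cm (virtual image, behind mirror)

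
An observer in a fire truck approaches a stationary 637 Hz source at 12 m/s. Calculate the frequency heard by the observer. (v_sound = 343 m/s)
f_obs = f·(v + v_o)/v = 659.3 Hz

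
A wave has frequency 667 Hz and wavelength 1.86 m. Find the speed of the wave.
v = fλ = 1241 m/s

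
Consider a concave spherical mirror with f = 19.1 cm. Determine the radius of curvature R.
R = 2|f| = 38.2 cm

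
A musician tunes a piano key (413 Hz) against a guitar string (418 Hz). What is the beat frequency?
5 Hz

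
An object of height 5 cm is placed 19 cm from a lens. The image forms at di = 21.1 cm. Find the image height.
hi = (-di/do) × ho = -5.553 cm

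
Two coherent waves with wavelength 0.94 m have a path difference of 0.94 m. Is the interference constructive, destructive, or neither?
constructive — path difference = 1λ, a whole number of wavelengths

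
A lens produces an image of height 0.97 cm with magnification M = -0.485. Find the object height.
ho = |hi|/|M| = 2 cm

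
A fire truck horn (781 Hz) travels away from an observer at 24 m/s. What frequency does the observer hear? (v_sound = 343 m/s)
f_obs = f·v/(v + v_s) = 729.9 Hz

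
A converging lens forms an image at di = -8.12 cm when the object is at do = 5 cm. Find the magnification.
M = −di/do = 1.624 (upright image)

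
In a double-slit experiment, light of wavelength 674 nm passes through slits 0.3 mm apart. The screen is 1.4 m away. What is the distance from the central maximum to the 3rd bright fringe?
y = mλL/d = 9.436 mm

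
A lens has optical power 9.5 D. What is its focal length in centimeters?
f = 1/P = 10.53 cm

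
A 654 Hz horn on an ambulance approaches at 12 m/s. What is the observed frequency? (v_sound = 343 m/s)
f_obs = f·v/(v − v_s) = 677.7 Hz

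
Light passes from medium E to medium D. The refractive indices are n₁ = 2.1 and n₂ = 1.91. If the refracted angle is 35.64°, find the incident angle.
sin θ₁ = (n₂/n₁)·sin θ₂ → θ₁ = 32°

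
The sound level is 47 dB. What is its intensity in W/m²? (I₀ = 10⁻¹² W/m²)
I = I₀·10^(β/10) = 5.01 × 10⁻⁸ W/m²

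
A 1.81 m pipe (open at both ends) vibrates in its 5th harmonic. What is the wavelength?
λₙ = 2L/n = 0.724 m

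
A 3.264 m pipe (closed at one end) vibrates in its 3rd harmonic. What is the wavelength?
λₙ = 4L/n = 4.352 m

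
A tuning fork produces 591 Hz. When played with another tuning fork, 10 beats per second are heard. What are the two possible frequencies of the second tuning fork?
f₂ = 591 ± 10 Hz → 601 Hz or 581 Hz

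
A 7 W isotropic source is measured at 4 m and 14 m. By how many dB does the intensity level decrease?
Δβ = 20·log₁₀(r₂/r₁) = 10.88 dB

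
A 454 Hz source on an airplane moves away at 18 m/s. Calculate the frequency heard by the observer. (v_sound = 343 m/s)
f_obs = f·v/(v + v_s) = 431.4 Hz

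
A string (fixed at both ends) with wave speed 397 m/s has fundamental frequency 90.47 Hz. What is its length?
L = v/(2f₁) = 2.194 m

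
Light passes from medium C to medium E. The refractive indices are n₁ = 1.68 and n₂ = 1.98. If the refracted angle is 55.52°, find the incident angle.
sin θ₁ = (n₂/n₁)·sin θ₂ → θ₁ = 76.29°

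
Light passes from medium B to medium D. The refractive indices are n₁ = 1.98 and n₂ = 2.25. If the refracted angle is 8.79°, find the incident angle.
sin θ₁ = (n₂/n₁)·sin θ₂ → θ₁ = 10°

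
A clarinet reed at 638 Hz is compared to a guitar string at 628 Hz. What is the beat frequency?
10 Hz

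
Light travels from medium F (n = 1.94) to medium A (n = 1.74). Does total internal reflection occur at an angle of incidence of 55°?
θc = arcsin(n₂/n₁) = 63.75°; 55° < θc, so no — the ray refracts.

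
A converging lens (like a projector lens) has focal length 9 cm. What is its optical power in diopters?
P = 1/f = 11.11 D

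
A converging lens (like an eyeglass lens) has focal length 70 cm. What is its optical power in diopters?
P = 1/f = 1.429 D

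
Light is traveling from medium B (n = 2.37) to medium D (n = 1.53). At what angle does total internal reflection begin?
θc = arcsin(n₂/n₁) = 40.21°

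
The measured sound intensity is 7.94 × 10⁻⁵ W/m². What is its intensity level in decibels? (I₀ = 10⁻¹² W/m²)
β = 10·log₁₀(I/I₀) = 79 dB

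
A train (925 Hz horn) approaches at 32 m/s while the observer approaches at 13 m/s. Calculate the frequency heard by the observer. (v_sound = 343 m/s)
f_obs = f·(v + v_o)/(v − v_s) = 1059 Hz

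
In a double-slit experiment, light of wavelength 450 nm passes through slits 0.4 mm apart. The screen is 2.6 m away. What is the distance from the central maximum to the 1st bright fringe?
y = mλL/d = 2.925 mm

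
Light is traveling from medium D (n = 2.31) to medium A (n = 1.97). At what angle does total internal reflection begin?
θc = arcsin(n₂/n₁) = 58.52°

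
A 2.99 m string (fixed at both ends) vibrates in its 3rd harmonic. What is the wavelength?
λₙ = 2L/n = 1.993 m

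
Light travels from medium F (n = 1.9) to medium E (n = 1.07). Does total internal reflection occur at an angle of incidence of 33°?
θc = arcsin(n₂/n₁) = 34.27°; 33° < θc, so no — the ray refracts.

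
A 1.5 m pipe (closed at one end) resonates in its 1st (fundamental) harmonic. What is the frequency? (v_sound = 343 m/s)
fₙ = nv/(4L) = 57.17 Hz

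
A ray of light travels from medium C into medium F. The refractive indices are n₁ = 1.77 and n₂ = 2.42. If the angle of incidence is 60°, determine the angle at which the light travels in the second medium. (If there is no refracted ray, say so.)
sin θ₂ = (n₁/n₂)·sin θ₁ = 0.6334 → θ₂ = 39.3°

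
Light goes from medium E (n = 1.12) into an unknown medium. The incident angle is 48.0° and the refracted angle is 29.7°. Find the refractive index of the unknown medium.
n₂ = n₁·sin θ₁ / sin θ₂ = 1.68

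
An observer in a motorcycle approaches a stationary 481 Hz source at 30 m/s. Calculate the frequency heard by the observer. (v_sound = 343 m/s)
f_obs = f·(v + v_o)/v = 523.1 Hz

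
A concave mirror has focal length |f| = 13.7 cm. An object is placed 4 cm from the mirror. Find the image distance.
f = +13.7 cm (concave); 1/di = 1/f − 1/do → di = -5.649 cm (virtual image, behind mirror)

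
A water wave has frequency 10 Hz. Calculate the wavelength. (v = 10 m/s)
λ = v/f = 1 m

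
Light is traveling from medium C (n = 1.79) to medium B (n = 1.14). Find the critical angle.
θc = arcsin(n₂/n₁) = 39.56°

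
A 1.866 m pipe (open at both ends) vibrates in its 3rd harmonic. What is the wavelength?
λₙ = 2L/n = 1.244 m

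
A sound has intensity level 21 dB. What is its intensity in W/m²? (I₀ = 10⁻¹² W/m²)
I = I₀·10^(β/10) = 1.26 × 10⁻¹⁰ W/m²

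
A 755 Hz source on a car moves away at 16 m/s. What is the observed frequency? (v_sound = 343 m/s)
f_obs = f·v/(v + v_s) = 721.4 Hz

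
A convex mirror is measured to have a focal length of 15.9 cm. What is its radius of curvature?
R = 2|f| = 31.8 cm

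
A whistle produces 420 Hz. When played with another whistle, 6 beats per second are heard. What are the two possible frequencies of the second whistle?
f₂ = 420 ± 6 Hz → 426 Hz or 414 Hz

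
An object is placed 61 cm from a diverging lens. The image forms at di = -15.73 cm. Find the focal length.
1/f = 1/do + 1/di → f = -21.2 cm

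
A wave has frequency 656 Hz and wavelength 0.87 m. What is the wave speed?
v = fλ = 570.7 m/s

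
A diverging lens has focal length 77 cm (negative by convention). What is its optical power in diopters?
P = 1/f = -1.299 D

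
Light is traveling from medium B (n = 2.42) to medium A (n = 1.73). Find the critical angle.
θc = arcsin(n₂/n₁) = 45.63°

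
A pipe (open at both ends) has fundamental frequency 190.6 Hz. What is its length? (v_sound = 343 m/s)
L = v/(2f₁) = 0.8998 m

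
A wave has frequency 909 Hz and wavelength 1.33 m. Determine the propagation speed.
v = fλ = 1209 m/s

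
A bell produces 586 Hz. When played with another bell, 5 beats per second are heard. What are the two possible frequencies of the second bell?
f₂ = 586 ± 5 Hz → 591 Hz or 581 Hz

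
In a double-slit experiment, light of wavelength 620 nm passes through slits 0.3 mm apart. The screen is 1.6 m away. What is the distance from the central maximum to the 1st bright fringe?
y = mλL/d = 3.307 mm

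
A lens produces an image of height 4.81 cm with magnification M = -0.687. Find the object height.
ho = |hi|/|M| = 7.001 cm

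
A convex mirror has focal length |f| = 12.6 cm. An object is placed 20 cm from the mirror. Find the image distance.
f = −12.6 cm (convex); 1/di = 1/f − 1/do → di = -7.73 cm (virtual image, behind mirror)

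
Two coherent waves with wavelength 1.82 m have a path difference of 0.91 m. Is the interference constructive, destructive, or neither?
destructive — path difference = 0.5λ, an odd multiple of λ/2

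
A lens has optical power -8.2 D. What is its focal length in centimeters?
f = 1/P = -12.2 cm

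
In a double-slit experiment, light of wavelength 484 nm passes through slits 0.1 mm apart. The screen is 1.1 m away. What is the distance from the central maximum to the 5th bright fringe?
y = mλL/d = 26.62 mm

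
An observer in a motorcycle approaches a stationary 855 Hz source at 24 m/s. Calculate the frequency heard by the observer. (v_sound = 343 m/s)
f_obs = f·(v + v_o)/v = 914.8 Hz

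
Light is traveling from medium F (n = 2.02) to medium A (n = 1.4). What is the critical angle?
θc = arcsin(n₂/n₁) = 43.87°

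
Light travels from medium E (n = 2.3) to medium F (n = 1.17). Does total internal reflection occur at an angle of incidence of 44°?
θc = arcsin(n₂/n₁) = 30.58°; 44° > θc, so yes — total internal reflection.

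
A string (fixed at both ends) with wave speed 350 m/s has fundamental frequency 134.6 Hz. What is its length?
L = v/(2f₁) = 1.3 m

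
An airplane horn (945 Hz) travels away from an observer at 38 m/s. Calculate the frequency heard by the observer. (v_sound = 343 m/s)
f_obs = f·v/(v + v_s) = 850.7 Hz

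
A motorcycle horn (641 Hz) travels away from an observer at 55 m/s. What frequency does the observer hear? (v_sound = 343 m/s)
f_obs = f·v/(v + v_s) = 552.4 Hz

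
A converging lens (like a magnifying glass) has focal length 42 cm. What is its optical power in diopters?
P = 1/f = 2.381 D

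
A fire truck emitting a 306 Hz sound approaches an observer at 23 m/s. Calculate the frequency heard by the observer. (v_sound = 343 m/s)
f_obs = f·v/(v − v_s) = 328 Hz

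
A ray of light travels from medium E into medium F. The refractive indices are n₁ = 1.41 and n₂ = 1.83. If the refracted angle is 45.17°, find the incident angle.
sin θ₁ = (n₂/n₁)·sin θ₂ → θ₁ = 66.99°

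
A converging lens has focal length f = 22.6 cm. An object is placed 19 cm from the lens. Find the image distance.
1/di = 1/f − 1/do → di = -119.3 cm (virtual image)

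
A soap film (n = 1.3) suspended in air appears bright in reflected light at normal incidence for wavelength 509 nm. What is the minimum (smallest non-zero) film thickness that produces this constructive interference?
2nt = (m − ½)λ with m = 1 → t = (m − ½)λ/(2n) = 97.88 nm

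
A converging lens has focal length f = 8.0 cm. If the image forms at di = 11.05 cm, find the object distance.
1/do = 1/f − 1/di → do = 28.98 cm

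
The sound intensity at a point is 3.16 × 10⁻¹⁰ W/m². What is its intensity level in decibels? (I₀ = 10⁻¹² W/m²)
β = 10·log₁₀(I/I₀) = 25 dB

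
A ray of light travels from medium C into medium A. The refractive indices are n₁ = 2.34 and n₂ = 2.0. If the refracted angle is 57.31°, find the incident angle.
sin θ₁ = (n₂/n₁)·sin θ₂ → θ₁ = 46°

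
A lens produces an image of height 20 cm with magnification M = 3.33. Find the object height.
ho = |hi|/|M| = 6.006 cm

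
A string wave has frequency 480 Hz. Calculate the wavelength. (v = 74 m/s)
λ = v/f = 0.1542 m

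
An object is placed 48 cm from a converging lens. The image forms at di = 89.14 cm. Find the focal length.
1/f = 1/do + 1/di → f = 31.2 cm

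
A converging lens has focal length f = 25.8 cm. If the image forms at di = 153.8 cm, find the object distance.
1/do = 1/f − 1/di → do = 31 cm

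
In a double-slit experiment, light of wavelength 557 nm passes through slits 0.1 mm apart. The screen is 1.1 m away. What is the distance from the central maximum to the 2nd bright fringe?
y = mλL/d = 12.25 mm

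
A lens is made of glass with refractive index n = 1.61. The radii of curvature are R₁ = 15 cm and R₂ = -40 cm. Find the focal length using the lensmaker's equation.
1/f = (n − 1)(1/R₁ − 1/R₂) → f = 17.88 cm (converging lens)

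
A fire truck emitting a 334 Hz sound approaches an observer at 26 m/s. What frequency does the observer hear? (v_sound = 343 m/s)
f_obs = f·v/(v − v_s) = 361.4 Hz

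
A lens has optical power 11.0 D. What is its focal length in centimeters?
f = 1/P = 9.091 cm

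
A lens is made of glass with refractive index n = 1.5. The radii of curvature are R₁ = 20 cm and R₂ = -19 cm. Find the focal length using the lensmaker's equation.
1/f = (n − 1)(1/R₁ − 1/R₂) → f = 19.49 cm (converging lens)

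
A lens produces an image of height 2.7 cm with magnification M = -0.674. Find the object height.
ho = |hi|/|M| = 4.006 cm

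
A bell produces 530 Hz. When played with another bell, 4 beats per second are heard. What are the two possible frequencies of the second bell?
f₂ = 530 ± 4 Hz → 534 Hz or 526 Hz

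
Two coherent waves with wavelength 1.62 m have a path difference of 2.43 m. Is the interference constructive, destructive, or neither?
destructive — path difference = 1.5λ, an odd multiple of λ/2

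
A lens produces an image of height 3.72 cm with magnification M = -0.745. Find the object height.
ho = |hi|/|M| = 4.993 cm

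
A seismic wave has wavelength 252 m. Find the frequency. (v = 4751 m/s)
f = v/λ = 18.85 Hz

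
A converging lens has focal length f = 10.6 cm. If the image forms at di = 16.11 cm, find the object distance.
1/do = 1/f − 1/di → do = 30.99 cm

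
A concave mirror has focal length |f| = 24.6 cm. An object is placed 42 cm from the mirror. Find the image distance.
f = +24.6 cm (concave); 1/di = 1/f − 1/do → di = 59.38 cm (real image, in front of mirror)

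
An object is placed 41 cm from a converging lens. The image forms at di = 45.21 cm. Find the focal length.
1/f = 1/do + 1/di → f = 21.5 cm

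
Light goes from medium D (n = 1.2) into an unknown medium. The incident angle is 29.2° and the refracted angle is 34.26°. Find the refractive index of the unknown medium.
n₂ = n₁·sin θ₁ / sin θ₂ = 1.04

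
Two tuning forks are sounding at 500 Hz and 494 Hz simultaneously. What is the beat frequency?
6 Hz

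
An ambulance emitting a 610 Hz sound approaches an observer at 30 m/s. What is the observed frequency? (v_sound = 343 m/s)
f_obs = f·v/(v − v_s) = 668.5 Hz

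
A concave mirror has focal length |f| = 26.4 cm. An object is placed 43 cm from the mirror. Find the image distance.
f = +26.4 cm (concave); 1/di = 1/f − 1/do → di = 68.39 cm (real image, in front of mirror)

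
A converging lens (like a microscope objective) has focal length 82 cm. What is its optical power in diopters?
P = 1/f = 1.22 D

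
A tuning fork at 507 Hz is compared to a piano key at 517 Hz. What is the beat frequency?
10 Hz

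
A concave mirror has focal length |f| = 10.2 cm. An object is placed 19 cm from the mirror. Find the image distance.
f = +10.2 cm (concave); 1/di = 1/f − 1/do → di = 22.02 cm (real image, in front of mirror)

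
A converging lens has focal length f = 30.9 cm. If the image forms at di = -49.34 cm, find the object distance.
1/do = 1/f − 1/di → do = 19 cm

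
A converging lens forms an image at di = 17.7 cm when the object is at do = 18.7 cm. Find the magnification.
M = −di/do = -0.9465 (inverted image)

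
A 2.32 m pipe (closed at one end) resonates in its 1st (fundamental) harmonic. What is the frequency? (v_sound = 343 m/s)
fₙ = nv/(4L) = 36.96 Hz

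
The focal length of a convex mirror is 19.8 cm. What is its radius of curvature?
R = 2|f| = 39.6 cm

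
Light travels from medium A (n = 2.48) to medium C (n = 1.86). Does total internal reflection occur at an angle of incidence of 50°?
θc = arcsin(n₂/n₁) = 48.59°; 50° > θc, so yes — total internal reflection.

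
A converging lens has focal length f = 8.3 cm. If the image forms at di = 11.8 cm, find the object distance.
1/do = 1/f − 1/di → do = 27.98 cm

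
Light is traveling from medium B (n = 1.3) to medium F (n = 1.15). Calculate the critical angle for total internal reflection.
θc = arcsin(n₂/n₁) = 62.2°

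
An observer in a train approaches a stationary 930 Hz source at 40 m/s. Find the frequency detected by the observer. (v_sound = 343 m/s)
f_obs = f·(v + v_o)/v = 1038 Hz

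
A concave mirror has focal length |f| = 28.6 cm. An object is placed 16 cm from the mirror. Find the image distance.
f = +28.6 cm (concave); 1/di = 1/f − 1/do → di = -36.32 cm (virtual image, behind mirror)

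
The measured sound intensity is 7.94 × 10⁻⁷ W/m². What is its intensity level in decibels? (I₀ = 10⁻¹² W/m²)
β = 10·log₁₀(I/I₀) = 59 dB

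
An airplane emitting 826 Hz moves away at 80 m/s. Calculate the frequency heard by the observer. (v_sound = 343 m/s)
f_obs = f·v/(v + v_s) = 669.8 Hz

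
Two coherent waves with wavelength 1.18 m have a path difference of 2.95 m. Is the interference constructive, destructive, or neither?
destructive — path difference = 2.5λ, an odd multiple of λ/2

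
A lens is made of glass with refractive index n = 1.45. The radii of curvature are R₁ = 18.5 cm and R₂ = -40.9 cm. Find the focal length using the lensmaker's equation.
1/f = (n − 1)(1/R₁ − 1/R₂) → f = 28.31 cm (converging lens)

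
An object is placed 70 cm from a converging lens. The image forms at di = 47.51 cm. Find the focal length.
1/f = 1/do + 1/di → f = 28.3 cm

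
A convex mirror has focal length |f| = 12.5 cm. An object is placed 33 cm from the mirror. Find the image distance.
f = −12.5 cm (convex); 1/di = 1/f − 1/do → di = -9.066 cm (virtual image, behind mirror)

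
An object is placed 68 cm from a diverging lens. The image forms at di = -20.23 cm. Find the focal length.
1/f = 1/do + 1/di → f = -28.8 cm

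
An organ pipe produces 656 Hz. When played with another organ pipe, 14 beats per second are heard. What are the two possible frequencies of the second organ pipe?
f₂ = 656 ± 14 Hz → 670 Hz or 642 Hz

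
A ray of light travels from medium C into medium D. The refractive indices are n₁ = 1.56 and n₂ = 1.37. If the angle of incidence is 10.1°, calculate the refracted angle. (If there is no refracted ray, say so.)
sin θ₂ = (n₁/n₂)·sin θ₁ = 0.1997 → θ₂ = 11.52°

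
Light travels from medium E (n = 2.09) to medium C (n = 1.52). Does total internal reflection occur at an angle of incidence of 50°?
θc = arcsin(n₂/n₁) = 46.66°; 50° > θc, so yes — total internal reflection.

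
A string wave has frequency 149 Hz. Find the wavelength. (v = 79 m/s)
λ = v/f = 0.5302 m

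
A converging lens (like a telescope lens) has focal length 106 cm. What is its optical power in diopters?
P = 1/f = 0.9434 D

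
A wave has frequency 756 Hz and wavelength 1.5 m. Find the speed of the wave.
v = fλ = 1134 m/s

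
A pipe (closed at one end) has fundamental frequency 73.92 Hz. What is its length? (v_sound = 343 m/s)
L = v/(4f₁) = 1.16 m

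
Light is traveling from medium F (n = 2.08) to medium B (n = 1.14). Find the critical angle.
θc = arcsin(n₂/n₁) = 33.24°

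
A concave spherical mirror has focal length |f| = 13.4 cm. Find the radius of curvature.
R = 2|f| = 26.8 cm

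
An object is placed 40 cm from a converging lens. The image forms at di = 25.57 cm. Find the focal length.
1/f = 1/do + 1/di → f = 15.6 cm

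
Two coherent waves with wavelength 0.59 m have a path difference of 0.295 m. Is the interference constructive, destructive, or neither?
destructive — path difference = 0.5λ, an odd multiple of λ/2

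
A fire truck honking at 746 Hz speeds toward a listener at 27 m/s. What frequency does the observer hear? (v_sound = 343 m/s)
f_obs = f·v/(v − v_s) = 809.7 Hz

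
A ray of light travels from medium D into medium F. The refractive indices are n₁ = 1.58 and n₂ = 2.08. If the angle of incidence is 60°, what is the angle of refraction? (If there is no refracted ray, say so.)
sin θ₂ = (n₁/n₂)·sin θ₁ = 0.6578 → θ₂ = 41.14°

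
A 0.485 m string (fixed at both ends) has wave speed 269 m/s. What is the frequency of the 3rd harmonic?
fₙ = nv/(2L) = 832 Hz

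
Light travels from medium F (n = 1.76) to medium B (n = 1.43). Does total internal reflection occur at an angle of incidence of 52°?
θc = arcsin(n₂/n₁) = 54.34°; 52° < θc, so no — the ray refracts.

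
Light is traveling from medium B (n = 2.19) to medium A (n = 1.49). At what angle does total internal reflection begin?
θc = arcsin(n₂/n₁) = 42.87°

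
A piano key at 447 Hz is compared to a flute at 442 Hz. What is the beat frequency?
5 Hz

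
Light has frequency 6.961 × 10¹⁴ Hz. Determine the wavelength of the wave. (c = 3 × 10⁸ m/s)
λ = c/f = 431 nm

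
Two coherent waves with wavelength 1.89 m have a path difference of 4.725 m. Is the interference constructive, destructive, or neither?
destructive — path difference = 2.5λ, an odd multiple of λ/2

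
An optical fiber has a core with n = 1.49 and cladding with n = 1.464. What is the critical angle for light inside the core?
θc = arcsin(n_cladding/n_core) = 79.28°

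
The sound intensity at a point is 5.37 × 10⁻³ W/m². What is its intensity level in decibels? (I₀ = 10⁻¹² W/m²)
β = 10·log₁₀(I/I₀) = 97.3 dB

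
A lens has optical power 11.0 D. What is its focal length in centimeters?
f = 1/P = 9.091 cm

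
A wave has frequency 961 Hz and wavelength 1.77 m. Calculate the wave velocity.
v = fλ = 1701 m/s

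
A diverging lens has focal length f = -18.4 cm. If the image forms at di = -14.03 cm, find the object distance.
1/do = 1/f − 1/di → do = 59.07 cm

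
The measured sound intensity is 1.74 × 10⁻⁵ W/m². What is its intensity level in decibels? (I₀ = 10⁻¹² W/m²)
β = 10·log₁₀(I/I₀) = 72.41 dB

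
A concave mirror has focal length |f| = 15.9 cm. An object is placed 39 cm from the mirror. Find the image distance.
f = +15.9 cm (concave); 1/di = 1/f − 1/do → di = 26.84 cm (real image, in front of mirror)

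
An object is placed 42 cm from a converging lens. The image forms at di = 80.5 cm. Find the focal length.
1/f = 1/do + 1/di → f = 27.6 cm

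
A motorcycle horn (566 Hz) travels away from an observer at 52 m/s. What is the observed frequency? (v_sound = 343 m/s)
f_obs = f·v/(v + v_s) = 491.5 Hz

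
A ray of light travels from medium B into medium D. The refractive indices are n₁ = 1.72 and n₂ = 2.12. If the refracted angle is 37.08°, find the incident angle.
sin θ₁ = (n₂/n₁)·sin θ₂ → θ₁ = 48°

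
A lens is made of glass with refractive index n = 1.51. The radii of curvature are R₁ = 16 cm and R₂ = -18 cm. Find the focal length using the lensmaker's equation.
1/f = (n − 1)(1/R₁ − 1/R₂) → f = 16.61 cm (converging lens)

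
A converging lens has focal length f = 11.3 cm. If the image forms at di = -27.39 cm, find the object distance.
1/do = 1/f − 1/di → do = 8 cm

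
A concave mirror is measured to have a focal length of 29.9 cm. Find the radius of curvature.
R = 2|f| = 59.8 cm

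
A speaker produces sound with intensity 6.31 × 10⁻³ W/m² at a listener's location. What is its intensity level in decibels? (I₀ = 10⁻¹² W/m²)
β = 10·log₁₀(I/I₀) = 98 dB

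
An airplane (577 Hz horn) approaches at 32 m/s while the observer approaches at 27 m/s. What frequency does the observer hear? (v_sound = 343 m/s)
f_obs = f·(v + v_o)/(v − v_s) = 686.5 Hz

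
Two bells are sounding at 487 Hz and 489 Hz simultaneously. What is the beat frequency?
2 Hz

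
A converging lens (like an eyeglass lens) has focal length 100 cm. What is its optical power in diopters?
P = 1/f = 1 D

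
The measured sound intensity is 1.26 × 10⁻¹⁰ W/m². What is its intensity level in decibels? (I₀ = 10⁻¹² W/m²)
β = 10·log₁₀(I/I₀) = 21 dB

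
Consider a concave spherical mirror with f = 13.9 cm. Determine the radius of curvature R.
R = 2|f| = 27.8 cm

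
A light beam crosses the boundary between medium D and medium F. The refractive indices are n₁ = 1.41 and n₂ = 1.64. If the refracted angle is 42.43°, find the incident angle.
sin θ₁ = (n₂/n₁)·sin θ₂ → θ₁ = 51.7°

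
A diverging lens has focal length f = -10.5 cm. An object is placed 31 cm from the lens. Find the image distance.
1/di = 1/f − 1/do → di = -7.843 cm (virtual image)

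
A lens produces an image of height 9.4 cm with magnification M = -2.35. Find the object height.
ho = |hi|/|M| = 4 cm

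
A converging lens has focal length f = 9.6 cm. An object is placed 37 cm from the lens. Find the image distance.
1/di = 1/f − 1/do → di = 12.96 cm (real image)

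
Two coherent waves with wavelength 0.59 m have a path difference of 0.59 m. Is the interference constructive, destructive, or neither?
constructive — path difference = 1λ, a whole number of wavelengths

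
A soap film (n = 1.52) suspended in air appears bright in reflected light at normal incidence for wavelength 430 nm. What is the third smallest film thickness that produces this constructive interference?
2nt = (m − ½)λ with m = 3 → t = (m − ½)λ/(2n) = 353.6 nm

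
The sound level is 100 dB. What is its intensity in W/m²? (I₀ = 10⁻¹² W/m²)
I = I₀·10^(β/10) = 1.00 × 10⁻² W/m²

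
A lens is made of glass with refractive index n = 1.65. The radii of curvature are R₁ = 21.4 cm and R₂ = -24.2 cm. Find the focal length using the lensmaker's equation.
1/f = (n − 1)(1/R₁ − 1/R₂) → f = 17.47 cm (converging lens)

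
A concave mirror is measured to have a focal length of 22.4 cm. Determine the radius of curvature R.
R = 2|f| = 44.8 cm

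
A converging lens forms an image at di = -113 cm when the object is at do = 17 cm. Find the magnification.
M = −di/do = 6.647 (upright image)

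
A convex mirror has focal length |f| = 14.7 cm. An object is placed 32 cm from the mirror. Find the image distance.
f = −14.7 cm (convex); 1/di = 1/f − 1/do → di = -10.07 cm (virtual image, behind mirror)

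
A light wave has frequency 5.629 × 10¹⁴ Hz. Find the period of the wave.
T = 1/f = 1.777 × 10⁻¹⁵ s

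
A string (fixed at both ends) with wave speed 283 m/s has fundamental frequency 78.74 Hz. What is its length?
L = v/(2f₁) = 1.797 m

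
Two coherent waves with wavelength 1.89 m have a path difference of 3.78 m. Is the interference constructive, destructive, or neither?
constructive — path difference = 2λ, a whole number of wavelengths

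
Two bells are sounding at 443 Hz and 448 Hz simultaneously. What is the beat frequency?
5 Hz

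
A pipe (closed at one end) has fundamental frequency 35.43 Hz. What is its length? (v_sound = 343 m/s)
L = v/(4f₁) = 2.42 m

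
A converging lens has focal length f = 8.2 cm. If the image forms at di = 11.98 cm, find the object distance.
1/do = 1/f − 1/di → do = 25.99 cm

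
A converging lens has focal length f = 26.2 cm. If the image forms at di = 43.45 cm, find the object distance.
1/do = 1/f − 1/di → do = 65.99 cm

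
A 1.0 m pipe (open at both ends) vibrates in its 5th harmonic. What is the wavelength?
λₙ = 2L/n = 0.4 m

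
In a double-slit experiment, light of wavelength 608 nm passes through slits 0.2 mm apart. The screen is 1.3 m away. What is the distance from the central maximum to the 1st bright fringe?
y = mλL/d = 3.952 mm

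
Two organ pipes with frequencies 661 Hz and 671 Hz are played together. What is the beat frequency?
10 Hz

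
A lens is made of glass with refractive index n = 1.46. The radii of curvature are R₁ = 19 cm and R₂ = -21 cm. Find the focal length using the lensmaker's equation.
1/f = (n − 1)(1/R₁ − 1/R₂) → f = 21.68 cm (converging lens)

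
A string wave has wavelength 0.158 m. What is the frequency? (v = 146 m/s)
f = v/λ = 924.1 Hz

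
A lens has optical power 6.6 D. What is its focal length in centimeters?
f = 1/P = 15.15 cm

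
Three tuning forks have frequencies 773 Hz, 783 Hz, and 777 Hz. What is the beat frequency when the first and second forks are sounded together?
10 Hz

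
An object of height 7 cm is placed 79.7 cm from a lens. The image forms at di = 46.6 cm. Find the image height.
hi = (-di/do) × ho = -4.093 cm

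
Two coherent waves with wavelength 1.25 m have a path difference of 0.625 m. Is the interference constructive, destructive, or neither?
destructive — path difference = 0.5λ, an odd multiple of λ/2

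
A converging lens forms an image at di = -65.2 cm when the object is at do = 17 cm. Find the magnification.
M = −di/do = 3.835 (upright image)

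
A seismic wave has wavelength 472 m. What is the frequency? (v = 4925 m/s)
f = v/λ = 10.43 Hz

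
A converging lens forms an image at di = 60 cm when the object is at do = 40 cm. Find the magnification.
M = −di/do = -1.5 (inverted image)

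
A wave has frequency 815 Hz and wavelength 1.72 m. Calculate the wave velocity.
v = fλ = 1402 m/s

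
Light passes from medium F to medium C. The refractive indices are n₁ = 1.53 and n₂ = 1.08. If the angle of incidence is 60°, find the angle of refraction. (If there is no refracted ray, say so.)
sin θ₂ = (n₁/n₂)·sin θ₁ = 1.227 > 1, so there is no refracted ray — the light undergoes total internal reflection.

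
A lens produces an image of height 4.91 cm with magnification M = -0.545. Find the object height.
ho = |hi|/|M| = 9.009 cm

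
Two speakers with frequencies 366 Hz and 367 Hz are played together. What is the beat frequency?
1 Hz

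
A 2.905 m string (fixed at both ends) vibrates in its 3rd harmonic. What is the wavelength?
λₙ = 2L/n = 1.937 m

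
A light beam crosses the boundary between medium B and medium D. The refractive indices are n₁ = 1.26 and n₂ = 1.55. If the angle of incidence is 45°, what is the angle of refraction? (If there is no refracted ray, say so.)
sin θ₂ = (n₁/n₂)·sin θ₁ = 0.5748 → θ₂ = 35.09°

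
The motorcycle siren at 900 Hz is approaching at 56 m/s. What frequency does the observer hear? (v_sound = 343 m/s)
f_obs = f·v/(v − v_s) = 1076 Hz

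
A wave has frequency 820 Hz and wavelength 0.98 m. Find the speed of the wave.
v = fλ = 803.6 m/s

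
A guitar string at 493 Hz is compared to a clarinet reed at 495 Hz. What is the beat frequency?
2 Hz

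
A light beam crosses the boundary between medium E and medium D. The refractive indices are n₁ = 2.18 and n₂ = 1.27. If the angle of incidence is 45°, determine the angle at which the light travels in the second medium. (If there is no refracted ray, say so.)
sin θ₂ = (n₁/n₂)·sin θ₁ = 1.214 > 1, so there is no refracted ray — the light undergoes total internal reflection.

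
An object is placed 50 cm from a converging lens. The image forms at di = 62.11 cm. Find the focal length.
1/f = 1/do + 1/di → f = 27.7 cm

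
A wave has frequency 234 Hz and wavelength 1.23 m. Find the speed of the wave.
v = fλ = 287.8 m/s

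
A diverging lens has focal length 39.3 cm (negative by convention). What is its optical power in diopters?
P = 1/f = -2.545 D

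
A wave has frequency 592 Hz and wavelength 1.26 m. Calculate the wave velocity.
v = fλ = 745.9 m/s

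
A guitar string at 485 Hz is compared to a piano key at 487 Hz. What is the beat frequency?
2 Hz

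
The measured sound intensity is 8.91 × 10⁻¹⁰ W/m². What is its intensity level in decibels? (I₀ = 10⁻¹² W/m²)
β = 10·log₁₀(I/I₀) = 29.5 dB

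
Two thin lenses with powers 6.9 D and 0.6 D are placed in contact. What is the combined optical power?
P_total = P₁ + P₂ = 7.5 D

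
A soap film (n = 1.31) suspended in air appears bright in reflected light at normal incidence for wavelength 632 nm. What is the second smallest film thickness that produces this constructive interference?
2nt = (m − ½)λ with m = 2 → t = (m − ½)λ/(2n) = 361.8 nm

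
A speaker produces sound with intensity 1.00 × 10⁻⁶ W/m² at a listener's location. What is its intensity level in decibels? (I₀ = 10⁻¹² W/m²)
β = 10·log₁₀(I/I₀) = 60 dB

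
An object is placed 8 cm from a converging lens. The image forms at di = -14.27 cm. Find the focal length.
1/f = 1/do + 1/di → f = 18.21 cm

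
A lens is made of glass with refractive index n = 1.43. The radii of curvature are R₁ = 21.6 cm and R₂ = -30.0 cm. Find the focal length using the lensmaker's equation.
1/f = (n − 1)(1/R₁ − 1/R₂) → f = 29.2 cm (converging lens)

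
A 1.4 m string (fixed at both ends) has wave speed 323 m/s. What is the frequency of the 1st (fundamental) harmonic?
fₙ = nv/(2L) = 115.4 Hz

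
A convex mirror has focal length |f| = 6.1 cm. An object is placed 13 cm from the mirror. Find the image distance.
f = −6.1 cm (convex); 1/di = 1/f − 1/do → di = -4.152 cm (virtual image, behind mirror)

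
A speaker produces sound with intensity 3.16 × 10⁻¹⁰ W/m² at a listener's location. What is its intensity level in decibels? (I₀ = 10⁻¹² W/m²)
β = 10·log₁₀(I/I₀) = 25 dB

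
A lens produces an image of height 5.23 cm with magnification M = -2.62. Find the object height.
ho = |hi|/|M| = 1.996 cm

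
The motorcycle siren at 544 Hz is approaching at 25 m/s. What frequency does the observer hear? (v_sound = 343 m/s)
f_obs = f·v/(v − v_s) = 586.8 Hz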